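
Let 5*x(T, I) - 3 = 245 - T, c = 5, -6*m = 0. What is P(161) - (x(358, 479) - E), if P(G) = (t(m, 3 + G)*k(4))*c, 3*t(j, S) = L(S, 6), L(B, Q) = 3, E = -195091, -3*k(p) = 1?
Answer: -585212/3 ≈ -1.9507e+5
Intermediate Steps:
m = 0 (m = -⅙*0 = 0)
k(p) = -⅓ (k(p) = -⅓*1 = -⅓)
t(j, S) = 1 (t(j, S) = (⅓)*3 = 1)
x(T, I) = 248/5 - T/5 (x(T, I) = ⅗ + (245 - T)/5 = ⅗ + (49 - T/5) = 248/5 - T/5)
P(G) = -5/3 (P(G) = (1*(-⅓))*5 = -⅓*5 = -5/3)
P(161) - (x(358, 479) - E) = -5/3 - ((248/5 - ⅕*358) - 1*(-195091)) = -5/3 - ((248/5 - 358/5) + 195091) = -5/3 - (-22 + 195091) = -5/3 - 1*195069 = -5/3 - 195069 = -585212/3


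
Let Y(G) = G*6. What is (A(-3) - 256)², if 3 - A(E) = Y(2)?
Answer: 70225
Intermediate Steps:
Y(G) = 6*G
A(E) = -9 (A(E) = 3 - 6*2 = 3 - 1*12 = 3 - 12 = -9)
(A(-3) - 256)² = (-9 - 256)² = (-265)² = 70225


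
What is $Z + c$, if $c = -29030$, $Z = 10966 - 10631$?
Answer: $-28695$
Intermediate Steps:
$Z = 335$ ($Z = 10966 - 10631 = 335$)
$Z + c = 335 - 29030 = -28695$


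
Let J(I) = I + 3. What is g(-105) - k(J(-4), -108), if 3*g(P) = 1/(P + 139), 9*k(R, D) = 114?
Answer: -1291/102 ≈ -12.657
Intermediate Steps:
J(I) = 3 + I
k(R, D) = 38/3 (k(R, D) = (⅑)*114 = 38/3)
g(P) = 1/(3*(139 + P)) (g(P) = 1/(3*(P + 139)) = 1/(3*(139 + P)))
g(-105) - k(J(-4), -108) = 1/(3*(139 - 105)) - 1*38/3 = (⅓)/34 - 38/3 = (⅓)*(1/34) - 38/3 = 1/102 - 38/3 = -1291/102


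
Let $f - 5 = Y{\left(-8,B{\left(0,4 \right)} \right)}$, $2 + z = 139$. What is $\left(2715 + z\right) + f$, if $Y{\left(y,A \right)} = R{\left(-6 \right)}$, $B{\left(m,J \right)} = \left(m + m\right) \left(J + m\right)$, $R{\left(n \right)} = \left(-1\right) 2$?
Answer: $2855$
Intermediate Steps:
$z = 137$ ($z = -2 + 139 = 137$)
$R{\left(n \right)} = -2$
$B{\left(m,J \right)} = 2 m \left(J + m\right)$
$Y{\left(y,A \right)} = -2$
$f = 3$ ($f = 5 - 2 = 3$)
$\left(2715 + z\right) + f = \left(2715 + 137\right) + 3 = 2852 + 3 = 2855$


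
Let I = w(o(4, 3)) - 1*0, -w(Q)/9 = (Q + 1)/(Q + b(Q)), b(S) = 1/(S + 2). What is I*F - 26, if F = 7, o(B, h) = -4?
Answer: -68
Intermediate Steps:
b(S) = 1/(2 + S)
w(Q) = -9*(1 + Q)/(Q + 1/(2 + Q)) (w(Q) = -9*(Q + 1)/(Q + 1/(2 + Q)) = -9*(1 + Q)/(Q + 1/(2 + Q)))
I = -6 (I = 9*(-2 - 1*(-4))/(1 - 4) - 1*0 = 9*(-2 + 4)/(-3) + 0 = 9*(-1/3)*2 + 0 = -6 + 0 = -6)
I*F - 26 = -6*7 - 26 = -42 - 26 = -68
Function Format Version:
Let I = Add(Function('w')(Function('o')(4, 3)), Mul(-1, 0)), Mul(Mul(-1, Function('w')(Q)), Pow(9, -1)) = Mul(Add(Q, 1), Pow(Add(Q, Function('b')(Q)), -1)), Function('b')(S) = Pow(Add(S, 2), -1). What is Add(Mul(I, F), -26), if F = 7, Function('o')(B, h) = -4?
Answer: -68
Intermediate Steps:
Function('b')(S) = Pow(Add(2, S), -1)
Function('w')(Q) = Mul(-9, Pow(Add(Q, Pow(Add(2, Q), -1)), -1), Add(1, Q)) (Function('w')(Q) = Mul(-9, Mul(Add(Q, 1), Pow(Add(Q, Pow(Add(2, Q), -1)), -1))) = Mul(-9, Mul(Add(1, Q), Pow(Add(Q, Pow(Add(2, Q), -1)), -1))) = Mul(-9, Mul(Pow(Add(Q, Pow(Add(2, Q), -1)), -1), Add(1, Q))) = Mul(-9, Pow(Add(Q, Pow(Add(2, Q), -1)), -1), Add(1, Q)))
I = -6 (I = Add(Mul(9, Pow(Add(1, -4), -1), Add(-2, Mul(-1, -4))), Mul(-1, 0)) = Add(Mul(9, Pow(-3, -1), Add(-2, 4)), 0) = Add(Mul(9, Rational(-1, 3), 2), 0) = Add(-6, 0) = -6)
Add(Mul(I, F), -26) = Add(Mul(-6, 7), -26) = Add(-42, -26) = -68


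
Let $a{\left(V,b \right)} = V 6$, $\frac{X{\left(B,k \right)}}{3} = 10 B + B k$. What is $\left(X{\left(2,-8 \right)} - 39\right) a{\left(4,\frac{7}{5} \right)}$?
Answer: $-648$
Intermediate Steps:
$X{\left(B,k \right)} = 30 B + 3 B k$ ($X{\left(B,k \right)} = 3 \left(10 B + B k\right) = 30 B + 3 B k$)
$a{\left(V,b \right)} = 6 V$
$\left(X{\left(2,-8 \right)} - 39\right) a{\left(4,\frac{7}{5} \right)} = \left(3 \cdot 2 \left(10 - 8\right) - 39\right) 6 \cdot 4 = \left(3 \cdot 2 \cdot 2 - 39\right) 24 = \left(12 - 39\right) 24 = \left(-27\right) 24 = -648$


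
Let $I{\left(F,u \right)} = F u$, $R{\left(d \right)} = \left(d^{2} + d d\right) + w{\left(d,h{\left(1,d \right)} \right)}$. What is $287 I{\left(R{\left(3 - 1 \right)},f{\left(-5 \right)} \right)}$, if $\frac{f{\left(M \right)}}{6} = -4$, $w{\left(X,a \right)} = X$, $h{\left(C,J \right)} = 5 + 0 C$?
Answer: $-68880$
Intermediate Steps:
$h{\left(C,J \right)} = 5$ ($h{\left(C,J \right)} = 5 + 0 = 5$)
$f{\left(M \right)} = -24$ ($f{\left(M \right)} = 6 \left(-4\right) = -24$)
$R{\left(d \right)} = d + 2 d^{2}$ ($R{\left(d \right)} = \left(d^{2} + d d\right) + d = \left(d^{2} + d^{2}\right) + d = 2 d^{2} + d = d + 2 d^{2}$)
$287 I{\left(R{\left(3 - 1 \right)},f{\left(-5 \right)} \right)} = 287 \left(3 - 1\right) \left(1 + 2 \left(3 - 1\right)\right) \left(-24\right) = 287 \cdot 2 \left(1 + 2 \cdot 2\right) \left(-24\right) = 287 \cdot 2 \left(1 + 4\right) \left(-24\right) = 287 \cdot 2 \cdot 5 \left(-24\right) = 287 \cdot 10 \left(-24\right) = 287 \left(-240\right) = -68880$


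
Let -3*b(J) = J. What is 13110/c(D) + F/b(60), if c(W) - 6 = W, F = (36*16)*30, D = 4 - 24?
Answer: -12603/7 ≈ -1800.4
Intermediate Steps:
b(J) = -J/3
D = -20
F = 17280 (F = 576*30 = 17280)
c(W) = 6 + W
13110/c(D) + F/b(60) = 13110/(6 - 20) + 17280/((-⅓*60)) = 13110/(-14) + 17280/(-20) = 13110*(-1/14) + 17280*(-1/20) = -6555/7 - 864 = -12603/7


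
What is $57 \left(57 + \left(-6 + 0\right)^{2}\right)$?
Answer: $5301$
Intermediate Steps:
$57 \left(57 + \left(-6 + 0\right)^{2}\right) = 57 \left(57 + \left(-6\right)^{2}\right) = 57 \left(57 + 36\right) = 57 \cdot 93 = 5301$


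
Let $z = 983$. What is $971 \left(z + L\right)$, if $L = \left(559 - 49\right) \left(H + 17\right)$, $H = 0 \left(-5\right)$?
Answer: $9373063$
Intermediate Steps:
$H = 0$
$L = 8670$ ($L = \left(559 - 49\right) \left(0 + 17\right) = \left(559 - 49\right) 17 = 510 \cdot 17 = 8670$)
$971 \left(z + L\right) = 971 \left(983 + 8670\right) = 971 \cdot 9653 = 9373063$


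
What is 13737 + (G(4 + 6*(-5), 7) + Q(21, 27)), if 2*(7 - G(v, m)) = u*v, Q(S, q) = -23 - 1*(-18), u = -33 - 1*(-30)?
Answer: 13700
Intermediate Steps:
u = -3 (u = -33 + 30 = -3)
Q(S, q) = -5 (Q(S, q) = -23 + 18 = -5)
G(v, m) = 7 + 3*v/2 (G(v, m) = 7 - (-3)*v/2 = 7 + 3*v/2)
13737 + (G(4 + 6*(-5), 7) + Q(21, 27)) = 13737 + ((7 + 3*(4 + 6*(-5))/2) - 5) = 13737 + ((7 + 3*(4 - 30)/2) - 5) = 13737 + ((7 + (3/2)*(-26)) - 5) = 13737 + ((7 - 39) - 5) = 13737 + (-32 - 5) = 13737 - 37 = 13700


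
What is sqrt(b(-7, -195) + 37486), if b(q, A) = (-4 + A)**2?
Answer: sqrt(77087) ≈ 277.65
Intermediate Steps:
sqrt(b(-7, -195) + 37486) = sqrt((-4 - 195)**2 + 37486) = sqrt((-199)**2 + 37486) = sqrt(39601 + 37486) = sqrt(77087)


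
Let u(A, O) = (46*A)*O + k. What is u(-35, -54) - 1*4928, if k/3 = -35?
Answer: 81907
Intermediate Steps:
k = -105 (k = 3*(-35) = -105)
u(A, O) = -105 + 46*A*O (u(A, O) = (46*A)*O - 105 = 46*A*O - 105 = -105 + 46*A*O)
u(-35, -54) - 1*4928 = (-105 + 46*(-35)*(-54)) - 1*4928 = (-105 + 86940) - 4928 = 86835 - 4928 = 81907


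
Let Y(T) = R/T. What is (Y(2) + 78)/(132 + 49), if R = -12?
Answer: 72/181 ≈ 0.39779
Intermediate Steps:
Y(T) = -12/T
(Y(2) + 78)/(132 + 49) = (-12/2 + 78)/(132 + 49) = (-12*½ + 78)/181 = (-6 + 78)/181 = (1/181)*72 = 72/181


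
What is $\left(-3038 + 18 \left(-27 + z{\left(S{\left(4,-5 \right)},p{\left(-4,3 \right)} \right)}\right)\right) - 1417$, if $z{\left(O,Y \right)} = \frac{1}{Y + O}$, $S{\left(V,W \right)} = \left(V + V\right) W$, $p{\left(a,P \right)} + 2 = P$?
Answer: $- \frac{64239}{13} \approx -4941.5$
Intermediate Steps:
$p{\left(a,P \right)} = -2 + P$
$S{\left(V,W \right)} = 2 V W$
$z{\left(O,Y \right)} = \frac{1}{O + Y}$
$\left(-3038 + 18 \left(-27 + z{\left(S{\left(4,-5 \right)},p{\left(-4,3 \right)} \right)}\right)\right) - 1417 = \left(-3038 + 18 \left(-27 + \frac{1}{2 \cdot 4 \left(-5\right) + \left(-2 + 3\right)}\right)\right) - 1417 = \left(-3038 + 18 \left(-27 + \frac{1}{-40 + 1}\right)\right) - 1417 = \left(-3038 + 18 \left(-27 + \frac{1}{-39}\right)\right) - 1417 = \left(-3038 + 18 \left(-27 - \frac{1}{39}\right)\right) - 1417 = \left(-3038 + 18 \left(- \frac{1054}{39}\right)\right) - 1417 = \left(-3038 - \frac{6324}{13}\right) - 1417 = - \frac{45818}{13} - 1417 = - \frac{64239}{13}$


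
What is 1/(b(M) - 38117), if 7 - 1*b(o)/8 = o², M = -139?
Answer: -1/192629 ≈ -5.1913e-6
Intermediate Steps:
b(o) = 56 - 8*o²
1/(b(M) - 38117) = 1/((56 - 8*(-139)²) - 38117) = 1/((56 - 8*19321) - 38117) = 1/((56 - 154568) - 38117) = 1/(-154512 - 38117) = 1/(-192629) = -1/192629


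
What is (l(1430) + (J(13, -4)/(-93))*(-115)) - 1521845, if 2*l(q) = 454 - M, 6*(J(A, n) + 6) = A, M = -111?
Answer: -424517260/279 ≈ -1.5216e+6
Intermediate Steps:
J(A, n) = -6 + A/6
l(q) = 565/2 (l(q) = (454 - 1*(-111))/2 = (454 + 111)/2 = (½)*565 = 565/2)
(l(1430) + (J(13, -4)/(-93))*(-115)) - 1521845 = (565/2 + ((-6 + (⅙)*13)/(-93))*(-115)) - 1521845 = (565/2 - (-6 + 13/6)/93*(-115)) - 1521845 = (565/2 - 1/93*(-23/6)*(-115)) - 1521845 = (565/2 + (23/558)*(-115)) - 1521845 = (565/2 - 2645/558) - 1521845 = 77495/279 - 1521845 = -424517260/279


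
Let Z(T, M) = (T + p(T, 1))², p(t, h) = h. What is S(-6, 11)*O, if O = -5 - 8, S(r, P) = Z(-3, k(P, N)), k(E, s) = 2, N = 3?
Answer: -52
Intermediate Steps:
Z(T, M) = (1 + T)² (Z(T, M) = (T + 1)² = (1 + T)²)
S(r, P) = 4 (S(r, P) = (1 - 3)² = (-2)² = 4)
O = -13
S(-6, 11)*O = 4*(-13) = -52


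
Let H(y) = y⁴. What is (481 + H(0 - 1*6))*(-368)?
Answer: -653936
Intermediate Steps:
(481 + H(0 - 1*6))*(-368) = (481 + (0 - 1*6)⁴)*(-368) = (481 + (0 - 6)⁴)*(-368) = (481 + (-6)⁴)*(-368) = (481 + 1296)*(-368) = 1777*(-368) = -653936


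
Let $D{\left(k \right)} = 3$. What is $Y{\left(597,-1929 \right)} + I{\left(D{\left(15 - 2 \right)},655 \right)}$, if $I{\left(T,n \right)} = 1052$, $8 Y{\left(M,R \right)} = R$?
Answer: $\frac{6487}{8} \approx 810.88$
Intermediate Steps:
$Y{\left(M,R \right)} = \frac{R}{8}$
$Y{\left(597,-1929 \right)} + I{\left(D{\left(15 - 2 \right)},655 \right)} = \frac{1}{8} \left(-1929\right) + 1052 = - \frac{1929}{8} + 1052 = \frac{6487}{8}$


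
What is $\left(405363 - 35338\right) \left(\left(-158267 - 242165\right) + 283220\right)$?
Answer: $-43371370300$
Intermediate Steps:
$\left(405363 - 35338\right) \left(\left(-158267 - 242165\right) + 283220\right) = 370025 \left(-400432 + 283220\right) = 370025 \left(-117212\right) = -43371370300$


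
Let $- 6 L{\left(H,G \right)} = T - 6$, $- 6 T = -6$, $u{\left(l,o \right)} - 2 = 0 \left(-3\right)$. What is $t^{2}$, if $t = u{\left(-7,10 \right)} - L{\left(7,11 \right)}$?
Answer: $\frac{49}{36} \approx 1.3611$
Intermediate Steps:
$u{\left(l,o \right)} = 2$ ($u{\left(l,o \right)} = 2 + 0 \left(-3\right) = 2 + 0 = 2$)
$T = 1$ ($T = \left(- \frac{1}{6}\right) \left(-6\right) = 1$)
$L{\left(H,G \right)} = \frac{5}{6}$ ($L{\left(H,G \right)} = - \frac{1 - 6}{6} = \left(- \frac{1}{6}\right) \left(-5\right) = \frac{5}{6}$)
$t = \frac{7}{6}$ ($t = 2 - \frac{5}{6} = \frac{7}{6} \approx 1.1667$)
$t^{2} = \left(\frac{7}{6}\right)^{2} = \frac{49}{36}$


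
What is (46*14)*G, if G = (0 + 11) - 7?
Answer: 2576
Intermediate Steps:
G = 4 (G = 11 - 7 = 4)
(46*14)*G = (46*14)*4 = 644*4 = 2576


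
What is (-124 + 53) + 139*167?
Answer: 23142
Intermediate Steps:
(-124 + 53) + 139*167 = -71 + 23213 = 23142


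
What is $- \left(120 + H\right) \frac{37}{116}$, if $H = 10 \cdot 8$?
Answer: $- \frac{1850}{29} \approx -63.793$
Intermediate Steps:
$H = 80$
$- \left(120 + H\right) \frac{37}{116} = - \left(120 + 80\right) \frac{37}{116} = - 200 \cdot 37 \cdot \frac{1}{116} = - \frac{200 \cdot 37}{116} = \left(-1\right) \frac{1850}{29} = - \frac{1850}{29}$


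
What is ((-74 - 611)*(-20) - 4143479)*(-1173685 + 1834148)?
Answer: -2727566227677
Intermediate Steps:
((-74 - 611)*(-20) - 4143479)*(-1173685 + 1834148) = (-685*(-20) - 4143479)*660463 = (13700 - 4143479)*660463 = -4129779*660463 = -2727566227677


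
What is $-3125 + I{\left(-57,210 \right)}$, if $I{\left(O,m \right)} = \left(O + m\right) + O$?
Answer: $-3029$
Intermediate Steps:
$I{\left(O,m \right)} = m + 2 O$
$-3125 + I{\left(-57,210 \right)} = -3125 + \left(210 + 2 \left(-57\right)\right) = -3125 + \left(210 - 114\right) = -3125 + 96 = -3029$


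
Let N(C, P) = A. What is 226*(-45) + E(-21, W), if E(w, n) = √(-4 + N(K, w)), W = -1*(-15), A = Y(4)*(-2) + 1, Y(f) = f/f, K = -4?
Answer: -10170 + I*√5 ≈ -10170.0 + 2.2361*I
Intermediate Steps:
Y(f) = 1
A = -1 (A = 1*(-2) + 1 = -2 + 1 = -1)
N(C, P) = -1
W = 15
E(w, n) = I*√5 (E(w, n) = √(-4 - 1) = √(-5) = I*√5)
226*(-45) + E(-21, W) = 226*(-45) + I*√5 = -10170 + I*√5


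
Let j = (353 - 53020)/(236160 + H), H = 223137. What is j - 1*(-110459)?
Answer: 50733434656/459297 ≈ 1.1046e+5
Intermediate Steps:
j = -52667/459297 (j = (353 - 53020)/(236160 + 223137) = -52667/459297 ≈ -0.11467)
j - 1*(-110459) = -52667/459297 - 1*(-110459) = -52667/459297 + 110459 = 50733434656/459297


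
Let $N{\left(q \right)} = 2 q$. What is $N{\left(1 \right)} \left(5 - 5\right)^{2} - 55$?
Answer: $-55$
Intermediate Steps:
$N{\left(1 \right)} \left(5 - 5\right)^{2} - 55 = 2 \cdot 1 \left(5 - 5\right)^{2} - 55 = 2 \left(5 - 5\right)^{2} - 55 = 2 \cdot 0^{2} - 55 = 2 \cdot 0 - 55 = 0 - 55 = -55$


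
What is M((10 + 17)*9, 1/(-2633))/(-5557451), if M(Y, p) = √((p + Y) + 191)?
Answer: -3*√334309377/14632768483 ≈ -3.7486e-6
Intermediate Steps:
M(Y, p) = √(191 + Y + p) (M(Y, p) = √((Y + p) + 191) = √(191 + Y + p))
M((10 + 17)*9, 1/(-2633))/(-5557451) = √(191 + (10 + 17)*9 + 1/(-2633))/(-5557451) = √(191 + 27*9 - 1/2633)*(-1/5557451) = √(191 + 243 - 1/2633)*(-1/5557451) = √(1142721/2633)*(-1/5557451) = (3*√334309377/2633)*(-1/5557451) = -3*√334309377/14632768483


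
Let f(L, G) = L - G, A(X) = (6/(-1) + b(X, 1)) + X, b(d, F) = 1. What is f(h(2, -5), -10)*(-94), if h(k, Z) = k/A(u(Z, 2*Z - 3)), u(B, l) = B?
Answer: -4606/5 ≈ -921.20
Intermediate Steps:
A(X) = -5 + X (A(X) = (6/(-1) + 1) + X = (6*(-1) + 1) + X = (-6 + 1) + X = -5 + X)
h(k, Z) = k/(-5 + Z)
f(h(2, -5), -10)*(-94) = (2/(-5 - 5) - 1*(-10))*(-94) = (2/(-10) + 10)*(-94) = (2*(-⅒) + 10)*(-94) = (-⅕ + 10)*(-94) = (49/5)*(-94) = -4606/5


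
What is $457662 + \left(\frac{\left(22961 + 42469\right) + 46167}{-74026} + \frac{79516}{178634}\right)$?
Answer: $\frac{3025953544730663}{6611780242} \approx 4.5766 \cdot 10^{5}$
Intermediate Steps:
$457662 + \left(\frac{\left(22961 + 42469\right) + 46167}{-74026} + \frac{79516}{178634}\right) = 457662 + \left(\left(65430 + 46167\right) \left(- \frac{1}{74026}\right) + 79516 \cdot \frac{1}{178634}\right) = 457662 + \left(111597 \left(- \frac{1}{74026}\right) + \frac{39758}{89317}\right) = 457662 + \left(- \frac{111597}{74026} + \frac{39758}{89317}\right) = 457662 - \frac{7024383541}{6611780242} = \frac{3025953544730663}{6611780242}$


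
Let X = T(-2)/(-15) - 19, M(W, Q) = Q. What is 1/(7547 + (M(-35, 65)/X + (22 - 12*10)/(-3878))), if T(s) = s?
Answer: 78391/591348783 ≈ 0.00013256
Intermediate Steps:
X = -283/15 (X = -2/(-15) - 19 = -2*(-1/15) - 19 = 2/15 - 19 = -283/15 ≈ -18.867)
1/(7547 + (M(-35, 65)/X + (22 - 12*10)/(-3878))) = 1/(7547 + (65/(-283/15) + (22 - 12*10)/(-3878))) = 1/(7547 + (65*(-15/283) + (22 - 120)*(-1/3878))) = 1/(7547 + (-975/283 - 98*(-1/3878))) = 1/(7547 + (-975/283 + 7/277)) = 1/(7547 - 268094/78391) = 1/(591348783/78391) = 78391/591348783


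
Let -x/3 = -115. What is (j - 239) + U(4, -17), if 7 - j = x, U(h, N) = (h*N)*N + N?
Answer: 562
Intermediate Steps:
U(h, N) = N + h*N² (U(h, N) = (N*h)*N + N = h*N² + N = N + h*N²)
x = 345 (x = -3*(-115) = 345)
j = -338 (j = 7 - 1*345 = 7 - 345 = -338)
(j - 239) + U(4, -17) = (-338 - 239) - 17*(1 - 17*4) = -577 - 17*(1 - 68) = -577 - 17*(-67) = -577 + 1139 = 562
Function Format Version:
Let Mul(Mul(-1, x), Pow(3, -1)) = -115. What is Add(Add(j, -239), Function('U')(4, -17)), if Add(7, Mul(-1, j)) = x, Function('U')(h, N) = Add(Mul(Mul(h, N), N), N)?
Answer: 562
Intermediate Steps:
Function('U')(h, N) = Add(N, Mul(h, Pow(N, 2))) (Function('U')(h, N) = Add(Mul(Mul(N, h), N), N) = Add(Mul(h, Pow(N, 2)), N) = Add(N, Mul(h, Pow(N, 2))))
x = 345 (x = Mul(-3, -115) = 345)
j = -338 (j = Add(7, Mul(-1, 345)) = Add(7, -345) = -338)
Add(Add(j, -239), Function('U')(4, -17)) = Add(Add(-338, -239), Mul(-17, Add(1, Mul(-17, 4)))) = Add(-577, Mul(-17, Add(1, -68))) = Add(-577, Mul(-17, -67)) = Add(-577, 1139) = 562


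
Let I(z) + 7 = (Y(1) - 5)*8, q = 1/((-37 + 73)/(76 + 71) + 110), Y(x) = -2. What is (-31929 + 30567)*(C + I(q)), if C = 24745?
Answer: -33616884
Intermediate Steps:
q = 49/5402 (q = 1/(36/147 + 110) = 1/(36*(1/147) + 110) = 1/(12/49 + 110) = 1/(5402/49) = 49/5402 ≈ 0.0090707)
I(z) = -63 (I(z) = -7 + (-2 - 5)*8 = -7 - 7*8 = -7 - 56 = -63)
(-31929 + 30567)*(C + I(q)) = (-31929 + 30567)*(24745 - 63) = -1362*24682 = -33616884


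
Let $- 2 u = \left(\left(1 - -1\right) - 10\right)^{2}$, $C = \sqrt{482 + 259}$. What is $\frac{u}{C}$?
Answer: $- \frac{32 \sqrt{741}}{741} \approx -1.1755$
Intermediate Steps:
$C = \sqrt{741} \approx 27.221$
$u = -32$ ($u = - \frac{\left(\left(1 - -1\right) - 10\right)^{2}}{2} = - \frac{\left(\left(1 + 1\right) - 10\right)^{2}}{2} = - \frac{\left(2 - 10\right)^{2}}{2} = - \frac{\left(-8\right)^{2}}{2} = \left(- \frac{1}{2}\right) 64 = -32$)
$\frac{u}{C} = - \frac{32}{\sqrt{741}} = - 32 \frac{\sqrt{741}}{741} = - \frac{32 \sqrt{741}}{741}$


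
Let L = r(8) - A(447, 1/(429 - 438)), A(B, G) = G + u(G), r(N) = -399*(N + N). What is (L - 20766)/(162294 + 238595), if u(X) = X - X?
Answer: -244349/3608001 ≈ -0.067724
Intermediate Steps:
u(X) = 0
r(N) = -798*N
A(B, G) = G (A(B, G) = G + 0 = G)
L = -57455/9 (L = -798*8 - 1/(429 - 438) = -6384 - 1/(-9) = -6384 - 1*(-⅑) = -6384 + ⅑ = -57455/9 ≈ -6383.9)
(L - 20766)/(162294 + 238595) = (-57455/9 - 20766)/(162294 + 238595) = -244349/9/400889 = -244349/9*1/400889 = -244349/3608001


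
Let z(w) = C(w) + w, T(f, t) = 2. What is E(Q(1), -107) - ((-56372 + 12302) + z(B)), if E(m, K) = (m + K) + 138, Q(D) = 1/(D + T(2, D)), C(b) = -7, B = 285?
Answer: 131470/3 ≈ 43823.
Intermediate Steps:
z(w) = -7 + w
Q(D) = 1/(2 + D) (Q(D) = 1/(D + 2) = 1/(2 + D))
E(m, K) = 138 + K + m (E(m, K) = (K + m) + 138 = 138 + K + m)
E(Q(1), -107) - ((-56372 + 12302) + z(B)) = (138 - 107 + 1/(2 + 1)) - ((-56372 + 12302) + (-7 + 285)) = (138 - 107 + 1/3) - (-44070 + 278) = (138 - 107 + 1/3) - 1*(-43792) = 94/3 + 43792 = 131470/3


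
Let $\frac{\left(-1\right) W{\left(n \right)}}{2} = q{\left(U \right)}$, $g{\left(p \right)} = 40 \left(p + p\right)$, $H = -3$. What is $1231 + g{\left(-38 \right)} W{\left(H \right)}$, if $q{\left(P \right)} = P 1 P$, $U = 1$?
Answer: $7311$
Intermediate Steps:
$g{\left(p \right)} = 80 p$ ($g{\left(p \right)} = 40 \cdot 2 p = 80 p$)
$q{\left(P \right)} = P^{2}$ ($q{\left(P \right)} = P P = P^{2}$)
$W{\left(n \right)} = -2$ ($W{\left(n \right)} = - 2 \cdot 1^{2} = \left(-2\right) 1 = -2$)
$1231 + g{\left(-38 \right)} W{\left(H \right)} = 1231 + 80 \left(-38\right) \left(-2\right) = 1231 - -6080 = 1231 + 6080 = 7311$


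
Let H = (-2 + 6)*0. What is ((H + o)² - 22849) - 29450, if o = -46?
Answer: -50183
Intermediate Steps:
H = 0 (H = 4*0 = 0)
((H + o)² - 22849) - 29450 = ((0 - 46)² - 22849) - 29450 = ((-46)² - 22849) - 29450 = (2116 - 22849) - 29450 = -20733 - 29450 = -50183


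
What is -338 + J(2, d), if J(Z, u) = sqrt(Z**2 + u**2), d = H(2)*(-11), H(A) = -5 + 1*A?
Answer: -338 + sqrt(1093) ≈ -304.94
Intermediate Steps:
H(A) = -5 + A
d = 33 (d = (-5 + 2)*(-11) = -3*(-11) = 33)
-338 + J(2, d) = -338 + sqrt(2**2 + 33**2) = -338 + sqrt(4 + 1089) = -338 + sqrt(1093)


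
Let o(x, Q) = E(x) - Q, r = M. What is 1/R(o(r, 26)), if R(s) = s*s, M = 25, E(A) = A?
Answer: 1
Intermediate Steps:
r = 25
o(x, Q) = x - Q
R(s) = s²
1/R(o(r, 26)) = 1/((25 - 1*26)²) = 1/((25 - 26)²) = 1/((-1)²) = 1/1 = 1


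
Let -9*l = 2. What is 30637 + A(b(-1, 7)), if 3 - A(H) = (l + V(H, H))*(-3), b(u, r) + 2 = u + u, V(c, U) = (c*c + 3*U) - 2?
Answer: 91936/3 ≈ 30645.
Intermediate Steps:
V(c, U) = -2 + c² + 3*U (V(c, U) = (c² + 3*U) - 2 = -2 + c² + 3*U)
b(u, r) = -2 + 2*u (b(u, r) = -2 + (u + u) = -2 + 2*u)
l = -2/9 (l = -⅑*2 = -2/9 ≈ -0.22222)
A(H) = -11/3 + 3*H² + 9*H (A(H) = 3 - (-2/9 + (-2 + H² + 3*H))*(-3) = 3 - (-20/9 + H² + 3*H)*(-3) = 3 - (20/3 - 9*H - 3*H²) = 3 + (-20/3 + 3*H² + 9*H) = -11/3 + 3*H² + 9*H)
30637 + A(b(-1, 7)) = 30637 + (-11/3 + 3*(-2 + 2*(-1))² + 9*(-2 + 2*(-1))) = 30637 + (-11/3 + 3*(-2 - 2)² + 9*(-2 - 2)) = 30637 + (-11/3 + 3*(-4)² + 9*(-4)) = 30637 + (-11/3 + 3*16 - 36) = 30637 + (-11/3 + 48 - 36) = 30637 + 25/3 = 91936/3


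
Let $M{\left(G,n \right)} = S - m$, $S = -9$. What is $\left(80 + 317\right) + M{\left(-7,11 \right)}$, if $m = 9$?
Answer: $379$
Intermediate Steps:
$M{\left(G,n \right)} = -18$ ($M{\left(G,n \right)} = -9 - 9 = -18$)
$\left(80 + 317\right) + M{\left(-7,11 \right)} = \left(80 + 317\right) - 18 = 397 - 18 = 379$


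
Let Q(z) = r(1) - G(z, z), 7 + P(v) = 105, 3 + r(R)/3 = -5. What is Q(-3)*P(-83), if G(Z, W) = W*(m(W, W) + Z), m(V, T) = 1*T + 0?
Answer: -4116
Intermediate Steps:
m(V, T) = T (m(V, T) = T + 0 = T)
r(R) = -24 (r(R) = -9 + 3*(-5) = -9 - 15 = -24)
G(Z, W) = W*(W + Z)
P(v) = 98 (P(v) = -7 + 105 = 98)
Q(z) = -24 - 2*z² (Q(z) = -24 - z*(z + z) = -24 - z*2*z = -24 - 2*z²)
Q(-3)*P(-83) = (-24 - 2*(-3)²)*98 = (-24 - 2*9)*98 = (-24 - 18)*98 = -42*98 = -4116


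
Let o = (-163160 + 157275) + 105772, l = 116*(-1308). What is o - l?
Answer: 251615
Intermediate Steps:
l = -151728
o = 99887 (o = -5885 + 105772 = 99887)
o - l = 99887 - 1*(-151728) = 99887 + 151728 = 251615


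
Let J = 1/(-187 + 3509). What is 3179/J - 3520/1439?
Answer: 15196754562/1439 ≈ 1.0561e+7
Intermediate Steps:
J = 1/3322 ≈ 0.00030102
3179/J - 3520/1439 = 3179/(1/3322) - 3520/1439 = 3179*3322 - 3520*1/1439 = 10560638 - 3520/1439 = 15196754562/1439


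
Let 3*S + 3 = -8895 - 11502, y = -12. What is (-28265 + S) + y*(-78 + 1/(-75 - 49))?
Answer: -1057996/31 ≈ -34129.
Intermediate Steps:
S = -6800 (S = -1 + (-8895 - 11502)/3 = -1 + (⅓)*(-20397) = -1 - 6799 = -6800)
(-28265 + S) + y*(-78 + 1/(-75 - 49)) = (-28265 - 6800) - 12*(-78 + 1/(-75 - 49)) = -35065 - 12*(-78 + 1/(-124)) = -35065 - 12*(-78 - 1/124) = -35065 - 12*(-9673/124) = -35065 + 29019/31 = -1057996/31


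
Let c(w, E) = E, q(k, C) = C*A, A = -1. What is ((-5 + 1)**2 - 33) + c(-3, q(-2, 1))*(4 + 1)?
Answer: -22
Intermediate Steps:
q(k, C) = -C (q(k, C) = C*(-1) = -C)
((-5 + 1)**2 - 33) + c(-3, q(-2, 1))*(4 + 1) = ((-5 + 1)**2 - 33) + (-1*1)*(4 + 1) = ((-4)**2 - 33) - 1*5 = (16 - 33) - 5 = -17 - 5 = -22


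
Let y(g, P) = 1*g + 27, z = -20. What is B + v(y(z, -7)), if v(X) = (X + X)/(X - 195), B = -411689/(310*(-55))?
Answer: 9644854/400675 ≈ 24.072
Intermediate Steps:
y(g, P) = 27 + g (y(g, P) = g + 27 = 27 + g)
B = 411689/17050 (B = -411689/(-17050) = -411689*(-1/17050) = 411689/17050 ≈ 24.146)
v(X) = 2*X/(-195 + X) (v(X) = (2*X)/(-195 + X) = 2*X/(-195 + X))
B + v(y(z, -7)) = 411689/17050 + 2*(27 - 20)/(-195 + (27 - 20)) = 411689/17050 + 2*7/(-195 + 7) = 411689/17050 + 2*7/(-188) = 411689/17050 + 2*7*(-1/188) = 411689/17050 - 7/94 = 9644854/400675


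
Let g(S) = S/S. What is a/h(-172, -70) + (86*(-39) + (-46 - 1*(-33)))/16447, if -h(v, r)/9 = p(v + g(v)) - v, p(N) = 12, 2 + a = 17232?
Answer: -144478781/13618116 ≈ -10.609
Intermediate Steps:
g(S) = 1
a = 17230 (a = -2 + 17232 = 17230)
h(v, r) = -108 + 9*v (h(v, r) = -9*(12 - v) = -108 + 9*v)
a/h(-172, -70) + (86*(-39) + (-46 - 1*(-33)))/16447 = 17230/(-108 + 9*(-172)) + (86*(-39) + (-46 - 1*(-33)))/16447 = 17230/(-108 - 1548) + (-3354 + (-46 + 33))*(1/16447) = 17230/(-1656) + (-3354 - 13)*(1/16447) = 17230*(-1/1656) - 3367*1/16447 = -8615/828 - 3367/16447 = -144478781/13618116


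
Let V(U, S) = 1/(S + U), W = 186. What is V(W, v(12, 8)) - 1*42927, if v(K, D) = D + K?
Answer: -8842961/206 ≈ -42927.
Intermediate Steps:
V(W, v(12, 8)) - 1*42927 = 1/((8 + 12) + 186) - 1*42927 = 1/(20 + 186) - 42927 = 1/206 - 42927 = -8842961/206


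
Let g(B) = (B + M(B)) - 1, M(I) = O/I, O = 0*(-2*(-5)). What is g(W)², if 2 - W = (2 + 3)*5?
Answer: 576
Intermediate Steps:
O = 0 (O = 0*10 = 0)
M(I) = 0 (M(I) = 0/I = 0)
W = -23 (W = 2 - (2 + 3)*5 = 2 - 5*5 = 2 - 1*25 = 2 - 25 = -23)
g(B) = -1 + B (g(B) = (B + 0) - 1 = B - 1 = -1 + B)
g(W)² = (-1 - 23)² = (-24)² = 576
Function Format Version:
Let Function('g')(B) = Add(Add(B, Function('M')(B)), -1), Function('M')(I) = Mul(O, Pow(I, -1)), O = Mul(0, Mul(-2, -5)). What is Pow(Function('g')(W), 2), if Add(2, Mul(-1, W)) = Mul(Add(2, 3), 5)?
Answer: 576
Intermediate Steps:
O = 0 (O = Mul(0, 10) = 0)
Function('M')(I) = 0 (Function('M')(I) = Mul(0, Pow(I, -1)) = 0)
W = -23 (W = Add(2, Mul(-1, Mul(Add(2, 3), 5))) = Add(2, Mul(-1, Mul(5, 5))) = Add(2, Mul(-1, 25)) = Add(2, -25) = -23)
Function('g')(B) = Add(-1, B) (Function('g')(B) = Add(Add(B, 0), -1) = Add(B, -1) = Add(-1, B))
Pow(Function('g')(W), 2) = Pow(Add(-1, -23), 2) = Pow(-24, 2) = 576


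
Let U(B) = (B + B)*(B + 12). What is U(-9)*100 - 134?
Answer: -5534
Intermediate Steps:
U(B) = 2*B*(12 + B) (U(B) = (2*B)*(12 + B) = 2*B*(12 + B))
U(-9)*100 - 134 = (2*(-9)*(12 - 9))*100 - 134 = (2*(-9)*3)*100 - 134 = -54*100 - 134 = -5400 - 134 = -5534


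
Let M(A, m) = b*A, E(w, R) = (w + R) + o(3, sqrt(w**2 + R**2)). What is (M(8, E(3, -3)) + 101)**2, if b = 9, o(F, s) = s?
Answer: 29929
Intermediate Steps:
E(w, R) = R + w + sqrt(R**2 + w**2) (E(w, R) = (w + R) + sqrt(w**2 + R**2) = (R + w) + sqrt(R**2 + w**2) = R + w + sqrt(R**2 + w**2))
M(A, m) = 9*A
(M(8, E(3, -3)) + 101)**2 = (9*8 + 101)**2 = (72 + 101)**2 = 173**2 = 29929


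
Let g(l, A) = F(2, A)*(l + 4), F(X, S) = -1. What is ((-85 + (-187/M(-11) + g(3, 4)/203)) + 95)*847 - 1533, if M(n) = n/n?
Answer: -4392955/29 ≈ -1.5148e+5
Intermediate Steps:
M(n) = 1
g(l, A) = -4 - l (g(l, A) = -(l + 4) = -(4 + l) = -4 - l)
((-85 + (-187/M(-11) + g(3, 4)/203)) + 95)*847 - 1533 = ((-85 + (-187/1 + (-4 - 1*3)/203)) + 95)*847 - 1533 = ((-85 + (-187*1 + (-4 - 3)*(1/203))) + 95)*847 - 1533 = ((-85 + (-187 - 7*1/203)) + 95)*847 - 1533 = ((-85 + (-187 - 1/29)) + 95)*847 - 1533 = ((-85 - 5424/29) + 95)*847 - 1533 = (-7889/29 + 95)*847 - 1533 = -5134/29*847 - 1533 = -4348498/29 - 1533 = -4392955/29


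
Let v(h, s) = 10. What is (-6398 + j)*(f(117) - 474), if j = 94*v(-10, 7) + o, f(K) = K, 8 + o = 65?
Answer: 1928157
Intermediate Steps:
o = 57 (o = -8 + 65 = 57)
j = 997 (j = 94*10 + 57 = 940 + 57 = 997)
(-6398 + j)*(f(117) - 474) = (-6398 + 997)*(117 - 474) = -5401*(-357) = 1928157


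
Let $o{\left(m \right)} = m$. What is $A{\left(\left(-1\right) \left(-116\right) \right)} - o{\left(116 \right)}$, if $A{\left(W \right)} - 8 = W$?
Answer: $8$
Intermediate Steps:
$A{\left(W \right)} = 8 + W$
$A{\left(\left(-1\right) \left(-116\right) \right)} - o{\left(116 \right)} = \left(8 - -116\right) - 116 = \left(8 + 116\right) - 116 = 124 - 116 = 8$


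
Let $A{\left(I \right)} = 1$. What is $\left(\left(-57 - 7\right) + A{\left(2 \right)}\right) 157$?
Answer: $-9891$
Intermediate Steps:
$\left(\left(-57 - 7\right) + A{\left(2 \right)}\right) 157 = \left(\left(-57 - 7\right) + 1\right) 157 = \left(-64 + 1\right) 157 = \left(-63\right) 157 = -9891$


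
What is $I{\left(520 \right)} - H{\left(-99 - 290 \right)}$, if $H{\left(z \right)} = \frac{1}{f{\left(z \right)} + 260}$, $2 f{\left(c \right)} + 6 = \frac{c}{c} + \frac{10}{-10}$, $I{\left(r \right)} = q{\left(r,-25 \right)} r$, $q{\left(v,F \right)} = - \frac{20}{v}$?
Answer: $- \frac{5141}{257} \approx -20.004$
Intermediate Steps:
$I{\left(r \right)} = -20$ ($I{\left(r \right)} = - \frac{20}{r} r = -20$)
$f{\left(c \right)} = -3$ ($f{\left(c \right)} = -3 + \frac{\frac{c}{c} + \frac{10}{-10}}{2} = -3 + \frac{1 + 10 \left(- \frac{1}{10}\right)}{2} = -3 + \frac{1 - 1}{2} = -3 + \frac{1}{2} \cdot 0 = -3 + 0 = -3$)
$H{\left(z \right)} = \frac{1}{257}$ ($H{\left(z \right)} = \frac{1}{-3 + 260} = \frac{1}{257}$)
$I{\left(520 \right)} - H{\left(-99 - 290 \right)} = -20 - \frac{1}{257} = - \frac{5141}{257}$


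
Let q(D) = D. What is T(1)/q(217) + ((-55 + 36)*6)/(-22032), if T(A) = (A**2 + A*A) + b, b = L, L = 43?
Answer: 169363/796824 ≈ 0.21255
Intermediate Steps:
b = 43
T(A) = 43 + 2*A**2 (T(A) = (A**2 + A*A) + 43 = (A**2 + A**2) + 43 = 2*A**2 + 43 = 43 + 2*A**2)
T(1)/q(217) + ((-55 + 36)*6)/(-22032) = (43 + 2*1**2)/217 + ((-55 + 36)*6)/(-22032) = (43 + 2*1)*(1/217) - 19*6*(-1/22032) = (43 + 2)*(1/217) - 114*(-1/22032) = 45*(1/217) + 19/3672 = 45/217 + 19/3672 = 169363/796824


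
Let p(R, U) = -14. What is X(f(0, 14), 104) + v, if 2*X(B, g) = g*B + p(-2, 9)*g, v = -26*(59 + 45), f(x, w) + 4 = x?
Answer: -3640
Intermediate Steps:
f(x, w) = -4 + x
v = -2704 (v = -26*104 = -2704)
X(B, g) = -7*g + B*g/2 (X(B, g) = (g*B - 14*g)/2 = (B*g - 14*g)/2 = (-14*g + B*g)/2 = -7*g + B*g/2)
X(f(0, 14), 104) + v = (½)*104*(-14 + (-4 + 0)) - 2704 = (½)*104*(-14 - 4) - 2704 = (½)*104*(-18) - 2704 = -936 - 2704 = -3640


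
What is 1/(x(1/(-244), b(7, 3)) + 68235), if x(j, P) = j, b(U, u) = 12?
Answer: 244/16649339 ≈ 1.4655e-5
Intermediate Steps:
1/(x(1/(-244), b(7, 3)) + 68235) = 1/(1/(-244) + 68235) = 1/(-1/244 + 68235) = 1/(16649339/244) = 244/16649339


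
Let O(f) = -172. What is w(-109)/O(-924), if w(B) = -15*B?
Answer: -1635/172 ≈ -9.5058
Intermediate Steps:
w(-109)/O(-924) = -15*(-109)/(-172) = 1635*(-1/172) = -1635/172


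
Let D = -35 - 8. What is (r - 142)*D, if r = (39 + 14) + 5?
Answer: 3612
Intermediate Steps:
D = -43
r = 58 (r = 53 + 5 = 58)
(r - 142)*D = (58 - 142)*(-43) = -84*(-43) = 3612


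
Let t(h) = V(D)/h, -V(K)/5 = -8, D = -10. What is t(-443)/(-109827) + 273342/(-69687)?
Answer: -164185237222/41858108247 ≈ -3.9224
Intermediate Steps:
V(K) = 40 (V(K) = -5*(-8) = 40)
t(h) = 40/h
t(-443)/(-109827) + 273342/(-69687) = (40/(-443))/(-109827) + 273342/(-69687) = (40*(-1/443))*(-1/109827) + 273342*(-1/69687) = -40/443*(-1/109827) - 91114/23229 = 40/48653361 - 91114/23229 = -164185237222/41858108247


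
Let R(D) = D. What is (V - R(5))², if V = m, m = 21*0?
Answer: 25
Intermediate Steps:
m = 0
V = 0
(V - R(5))² = (0 - 1*5)² = (0 - 5)² = (-5)² = 25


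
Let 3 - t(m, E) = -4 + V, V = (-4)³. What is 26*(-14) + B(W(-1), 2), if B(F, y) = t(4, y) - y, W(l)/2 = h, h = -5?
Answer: -295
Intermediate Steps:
V = -64
t(m, E) = 71 (t(m, E) = 3 - (-4 - 64) = 3 - 1*(-68) = 3 + 68 = 71)
W(l) = -10 (W(l) = 2*(-5) = -10)
B(F, y) = 71 - y
26*(-14) + B(W(-1), 2) = 26*(-14) + (71 - 1*2) = -364 + (71 - 2) = -364 + 69 = -295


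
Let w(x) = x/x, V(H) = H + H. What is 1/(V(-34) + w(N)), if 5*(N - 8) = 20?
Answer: -1/67 ≈ -0.014925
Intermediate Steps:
V(H) = 2*H
N = 12 (N = 8 + (1/5)*20 = 8 + 4 = 12)
w(x) = 1
1/(V(-34) + w(N)) = 1/(2*(-34) + 1) = 1/(-68 + 1) = 1/(-67) = -1/67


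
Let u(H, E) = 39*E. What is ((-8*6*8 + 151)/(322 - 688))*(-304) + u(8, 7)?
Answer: 14543/183 ≈ 79.470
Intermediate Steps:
((-8*6*8 + 151)/(322 - 688))*(-304) + u(8, 7) = ((-8*6*8 + 151)/(322 - 688))*(-304) + 39*7 = ((-48*8 + 151)/(-366))*(-304) + 273 = ((-384 + 151)*(-1/366))*(-304) + 273 = -233*(-1/366)*(-304) + 273 = (233/366)*(-304) + 273 = -35416/183 + 273 = 14543/183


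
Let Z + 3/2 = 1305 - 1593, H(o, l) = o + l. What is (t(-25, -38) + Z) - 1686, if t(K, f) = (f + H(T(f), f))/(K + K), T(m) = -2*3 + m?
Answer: -19731/10 ≈ -1973.1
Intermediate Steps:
T(m) = -6 + m
H(o, l) = l + o
t(K, f) = (-6 + 3*f)/(2*K) (t(K, f) = (f + (f + (-6 + f)))/(K + K) = (f + (-6 + 2*f))/((2*K)) = (-6 + 3*f)*(1/(2*K)) = (-6 + 3*f)/(2*K))
Z = -579/2 (Z = -3/2 + (1305 - 1593) = -3/2 - 288 = -579/2 ≈ -289.50)
(t(-25, -38) + Z) - 1686 = ((3/2)*(-2 - 38)/(-25) - 579/2) - 1686 = ((3/2)*(-1/25)*(-40) - 579/2) - 1686 = (12/5 - 579/2) - 1686 = -2871/10 - 1686 = -19731/10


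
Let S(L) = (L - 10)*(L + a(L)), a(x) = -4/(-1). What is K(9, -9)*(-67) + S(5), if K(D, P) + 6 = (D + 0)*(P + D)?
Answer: 357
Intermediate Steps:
a(x) = 4 (a(x) = -4*(-1) = 4)
S(L) = (-10 + L)*(4 + L) (S(L) = (L - 10)*(L + 4) = (-10 + L)*(4 + L))
K(D, P) = -6 + D*(D + P) (K(D, P) = -6 + (D + 0)*(P + D) = -6 + D*(D + P))
K(9, -9)*(-67) + S(5) = (-6 + 9² + 9*(-9))*(-67) + (-40 + 5² - 6*5) = (-6 + 81 - 81)*(-67) + (-40 + 25 - 30) = -6*(-67) - 45 = 402 - 45 = 357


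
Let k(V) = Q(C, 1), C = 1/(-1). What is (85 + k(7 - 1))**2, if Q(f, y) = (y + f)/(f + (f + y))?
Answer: 7225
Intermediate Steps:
C = -1
Q(f, y) = (f + y)/(y + 2*f)
k(V) = 0 (k(V) = (-1 + 1)/(1 + 2*(-1)) = 0/(1 - 2) = 0/(-1) = -1*0 = 0)
(85 + k(7 - 1))**2 = (85 + 0)**2 = 85**2 = 7225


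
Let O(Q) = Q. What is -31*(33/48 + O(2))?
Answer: -1333/16 ≈ -83.313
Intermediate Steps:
-31*(33/48 + O(2)) = -31*(33/48 + 2) = -31*(33*(1/48) + 2) = -31*(11/16 + 2) = -31*43/16 = -1333/16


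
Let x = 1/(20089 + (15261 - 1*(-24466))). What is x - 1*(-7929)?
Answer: 474281065/59816 ≈ 7929.0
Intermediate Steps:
x = 1/59816 (x = 1/(20089 + (15261 + 24466)) = 1/(20089 + 39727) = 1/59816 ≈ 1.6718e-5)
x - 1*(-7929) = 1/59816 - 1*(-7929) = 1/59816 + 7929 = 474281065/59816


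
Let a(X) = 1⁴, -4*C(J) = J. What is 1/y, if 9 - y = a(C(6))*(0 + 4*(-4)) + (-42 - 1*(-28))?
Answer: 1/39 ≈ 0.025641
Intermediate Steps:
C(J) = -J/4
a(X) = 1
y = 39 (y = 9 - (1*(0 + 4*(-4)) + (-42 - 1*(-28))) = 9 - (1*(0 - 16) + (-42 + 28)) = 9 - (1*(-16) - 14) = 9 - (-16 - 14) = 9 - 1*(-30) = 9 + 30 = 39)
1/y = 1/39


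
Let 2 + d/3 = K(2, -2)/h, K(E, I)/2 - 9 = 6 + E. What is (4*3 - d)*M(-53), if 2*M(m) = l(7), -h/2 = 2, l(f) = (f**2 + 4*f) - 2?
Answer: 6525/4 ≈ 1631.3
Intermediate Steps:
l(f) = -2 + f**2 + 4*f
K(E, I) = 30 + 2*E (K(E, I) = 18 + 2*(6 + E) = 18 + (12 + 2*E) = 30 + 2*E)
h = -4 (h = -2*2 = -4)
d = -63/2 (d = -6 + 3*((30 + 2*2)/(-4)) = -6 + 3*((30 + 4)*(-1/4)) = -6 + 3*(34*(-1/4)) = -6 + 3*(-17/2) = -6 - 51/2 = -63/2 ≈ -31.500)
M(m) = 75/2 (M(m) = (-2 + 7**2 + 4*7)/2 = (-2 + 49 + 28)/2 = (1/2)*75 = 75/2)
(4*3 - d)*M(-53) = (4*3 - 1*(-63/2))*(75/2) = (12 + 63/2)*(75/2) = (87/2)*(75/2) = 6525/4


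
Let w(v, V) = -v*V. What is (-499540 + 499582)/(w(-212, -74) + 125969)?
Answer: 42/110281 ≈ 0.00038085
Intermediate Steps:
w(v, V) = -V*v
(-499540 + 499582)/(w(-212, -74) + 125969) = (-499540 + 499582)/(-1*(-74)*(-212) + 125969) = 42/(-15688 + 125969) = 42/110281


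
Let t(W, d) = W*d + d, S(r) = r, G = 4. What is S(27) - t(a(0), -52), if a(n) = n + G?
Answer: 287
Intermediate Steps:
a(n) = 4 + n (a(n) = n + 4 = 4 + n)
t(W, d) = d + W*d
S(27) - t(a(0), -52) = 27 - (-52)*(1 + (4 + 0)) = 27 - (-52)*(1 + 4) = 27 - (-52)*5 = 27 - 1*(-260) = 27 + 260 = 287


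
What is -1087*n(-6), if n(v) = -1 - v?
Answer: -5435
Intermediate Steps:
-1087*n(-6) = -1087*(-1 - 1*(-6)) = -1087*(-1 + 6) = -1087*5 = -5435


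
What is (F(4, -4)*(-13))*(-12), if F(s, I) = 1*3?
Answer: 468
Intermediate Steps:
F(s, I) = 3
(F(4, -4)*(-13))*(-12) = (3*(-13))*(-12) = -39*(-12) = 468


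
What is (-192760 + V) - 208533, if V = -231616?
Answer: -632909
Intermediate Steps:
(-192760 + V) - 208533 = (-192760 - 231616) - 208533 = -424376 - 208533 = -632909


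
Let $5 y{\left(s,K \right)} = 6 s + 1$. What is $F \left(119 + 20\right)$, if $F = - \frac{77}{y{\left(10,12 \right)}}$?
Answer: $- \frac{53515}{61} \approx -877.29$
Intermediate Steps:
$y{\left(s,K \right)} = \frac{1}{5} + \frac{6 s}{5}$ ($y{\left(s,K \right)} = \frac{6 s + 1}{5} = \frac{1 + 6 s}{5} = \frac{1}{5} + \frac{6 s}{5}$)
$F = - \frac{385}{61}$ ($F = - \frac{77}{\frac{1}{5} + \frac{6}{5} \cdot 10} = - \frac{77}{\frac{1}{5} + 12} = - \frac{77}{\frac{61}{5}} = \left(-77\right) \frac{5}{61} = - \frac{385}{61} \approx -6.3115$)
$F \left(119 + 20\right) = - \frac{385 \left(119 + 20\right)}{61} = \left(- \frac{385}{61}\right) 139 = - \frac{53515}{61}$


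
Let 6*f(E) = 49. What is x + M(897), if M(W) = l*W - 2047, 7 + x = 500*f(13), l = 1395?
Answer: 3760033/3 ≈ 1.2533e+6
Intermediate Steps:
f(E) = 49/6 (f(E) = (⅙)*49 = 49/6)
x = 12229/3 (x = -7 + 500*(49/6) = -7 + 12250/3 = 12229/3 ≈ 4076.3)
M(W) = -2047 + 1395*W (M(W) = 1395*W - 2047 = -2047 + 1395*W)
x + M(897) = 12229/3 + (-2047 + 1395*897) = 12229/3 + (-2047 + 1251315) = 12229/3 + 1249268 = 3760033/3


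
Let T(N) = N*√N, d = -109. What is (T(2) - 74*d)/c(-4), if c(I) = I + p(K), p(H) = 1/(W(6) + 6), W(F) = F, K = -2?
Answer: -96792/47 - 24*√2/47 ≈ -2060.1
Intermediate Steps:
p(H) = 1/12 (p(H) = 1/(6 + 6) = 1/12)
c(I) = 1/12 + I (c(I) = I + 1/12 = 1/12 + I)
T(N) = N^(3/2)
(T(2) - 74*d)/c(-4) = (2^(3/2) - 74*(-109))/(1/12 - 4) = (2*√2 + 8066)/(-47/12) = (8066 + 2*√2)*(-12/47) = -96792/47 - 24*√2/47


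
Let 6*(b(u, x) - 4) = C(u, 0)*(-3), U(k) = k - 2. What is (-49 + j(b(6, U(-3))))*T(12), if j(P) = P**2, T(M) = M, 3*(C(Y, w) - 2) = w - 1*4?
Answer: -1280/3 ≈ -426.67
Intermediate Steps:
C(Y, w) = 2/3 + w/3 (C(Y, w) = 2 + (w - 1*4)/3 = 2 + (w - 4)/3 = 2 + (-4 + w)/3 = 2 + (-4/3 + w/3) = 2/3 + w/3)
U(k) = -2 + k
b(u, x) = 11/3 (b(u, x) = 4 + ((2/3 + (1/3)*0)*(-3))/6 = 4 + ((2/3 + 0)*(-3))/6 = 4 + ((2/3)*(-3))/6 = 4 + (1/6)*(-2) = 4 - 1/3 = 11/3)
(-49 + j(b(6, U(-3))))*T(12) = (-49 + (11/3)**2)*12 = (-49 + 121/9)*12 = -320/9*12 = -1280/3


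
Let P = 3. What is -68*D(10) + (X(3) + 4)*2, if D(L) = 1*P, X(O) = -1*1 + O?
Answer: -192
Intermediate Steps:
X(O) = -1 + O
D(L) = 3 (D(L) = 1*3 = 3)
-68*D(10) + (X(3) + 4)*2 = -68*3 + ((-1 + 3) + 4)*2 = -204 + (2 + 4)*2 = -204 + 6*2 = -204 + 12 = -192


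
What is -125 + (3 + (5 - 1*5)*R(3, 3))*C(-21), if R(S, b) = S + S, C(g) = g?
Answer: -188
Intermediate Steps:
R(S, b) = 2*S
-125 + (3 + (5 - 1*5)*R(3, 3))*C(-21) = -125 + (3 + (5 - 1*5)*(2*3))*(-21) = -125 + (3 + (5 - 5)*6)*(-21) = -125 + (3 + 0*6)*(-21) = -125 + (3 + 0)*(-21) = -125 + 3*(-21) = -125 - 63 = -188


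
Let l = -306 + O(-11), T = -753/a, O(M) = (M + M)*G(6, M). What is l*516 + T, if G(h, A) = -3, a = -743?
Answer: -92012367/743 ≈ -1.2384e+5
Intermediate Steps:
O(M) = -6*M (O(M) = (M + M)*(-3) = (2*M)*(-3) = -6*M)
T = 753/743 (T = -753/(-743) = -753*(-1/743) = 753/743 ≈ 1.0135)
l = -240 (l = -306 - 6*(-11) = -306 + 66 = -240)
l*516 + T = -240*516 + 753/743 = -123840 + 753/743 = -92012367/743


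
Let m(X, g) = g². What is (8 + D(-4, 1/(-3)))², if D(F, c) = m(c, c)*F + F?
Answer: 1024/81 ≈ 12.642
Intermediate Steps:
D(F, c) = F + F*c² (D(F, c) = c²*F + F = F*c² + F = F + F*c²)
(8 + D(-4, 1/(-3)))² = (8 - 4*(1 + (1/(-3))²))² = (8 - 4*(1 + (-⅓)²))² = (8 - 4*(1 + ⅑))² = (8 - 4*10/9)² = (8 - 40/9)² = (32/9)² = 1024/81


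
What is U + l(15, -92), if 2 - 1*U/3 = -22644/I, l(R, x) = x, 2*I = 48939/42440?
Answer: 1920619802/16313 ≈ 1.1774e+5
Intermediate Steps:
I = 48939/84880 (I = (48939/42440)/2 = (48939*(1/42440))/2 = (1/2)*(48939/42440) = 48939/84880 ≈ 0.57657)
U = 1922120598/16313 (U = 6 - (-67932)/48939/84880 = 6 - (-67932)*84880/48939 = 6 - 3*(-640674240/16313) = 6 + 1922022720/16313 = 1922120598/16313 ≈ 1.1783e+5)
U + l(15, -92) = 1922120598/16313 - 92 = 1920619802/16313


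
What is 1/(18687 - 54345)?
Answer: -1/35658 ≈ -2.8044e-5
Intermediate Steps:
1/(18687 - 54345) = 1/(-35658) = -1/35658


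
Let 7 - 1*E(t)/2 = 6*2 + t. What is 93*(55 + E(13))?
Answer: 1767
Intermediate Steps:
E(t) = -10 - 2*t (E(t) = 14 - 2*(6*2 + t) = 14 - 2*(12 + t) = 14 + (-24 - 2*t) = -10 - 2*t)
93*(55 + E(13)) = 93*(55 + (-10 - 2*13)) = 93*(55 + (-10 - 26)) = 93*(55 - 36) = 93*19 = 1767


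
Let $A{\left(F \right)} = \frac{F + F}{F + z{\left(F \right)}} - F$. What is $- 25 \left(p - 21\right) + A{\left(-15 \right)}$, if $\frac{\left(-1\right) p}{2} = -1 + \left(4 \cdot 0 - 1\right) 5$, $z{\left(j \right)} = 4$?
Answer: $\frac{2670}{11} \approx 242.73$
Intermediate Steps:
$p = 12$ ($p = - 2 \left(-1 + \left(4 \cdot 0 - 1\right) 5\right) = - 2 \left(-1 + \left(0 - 1\right) 5\right) = - 2 \left(-1 - 5\right) = \left(-2\right) \left(-6\right) = 12$)
$A{\left(F \right)} = - F + \frac{2 F}{4 + F}$ ($A{\left(F \right)} = \frac{F + F}{F + 4} - F = \frac{2 F}{4 + F} - F = - F + \frac{2 F}{4 + F}$)
$- 25 \left(p - 21\right) + A{\left(-15 \right)} = - 25 \left(12 - 21\right) - - \frac{15 \left(2 - 15\right)}{4 - 15} = \left(-25\right) \left(-9\right) - \left(-15\right) \frac{1}{-11} \left(-13\right) = 225 - \left(-15\right) \left(- \frac{1}{11}\right) \left(-13\right) = 225 + \frac{195}{11} = \frac{2670}{11}$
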